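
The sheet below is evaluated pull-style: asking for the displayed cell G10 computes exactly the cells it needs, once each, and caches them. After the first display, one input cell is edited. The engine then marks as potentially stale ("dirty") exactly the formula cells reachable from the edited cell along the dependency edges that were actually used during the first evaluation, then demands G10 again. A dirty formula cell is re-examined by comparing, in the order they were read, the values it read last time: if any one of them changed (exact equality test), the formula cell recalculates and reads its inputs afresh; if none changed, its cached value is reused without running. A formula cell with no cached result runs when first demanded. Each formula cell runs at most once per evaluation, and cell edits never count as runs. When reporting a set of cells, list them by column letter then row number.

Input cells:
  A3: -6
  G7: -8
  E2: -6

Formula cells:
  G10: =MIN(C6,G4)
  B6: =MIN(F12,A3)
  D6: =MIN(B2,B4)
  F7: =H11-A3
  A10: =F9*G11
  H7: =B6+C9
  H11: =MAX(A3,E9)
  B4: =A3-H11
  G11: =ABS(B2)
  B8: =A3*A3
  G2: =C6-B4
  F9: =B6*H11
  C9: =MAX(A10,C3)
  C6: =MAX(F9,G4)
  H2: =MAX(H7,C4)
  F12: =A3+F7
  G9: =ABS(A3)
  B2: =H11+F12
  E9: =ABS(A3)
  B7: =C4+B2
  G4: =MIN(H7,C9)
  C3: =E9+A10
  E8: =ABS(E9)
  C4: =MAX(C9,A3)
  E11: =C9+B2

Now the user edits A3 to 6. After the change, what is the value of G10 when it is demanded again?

First demand of the output computes:
  E9 = ABS(-6) = 6
  H11 = MAX(-6, 6) = 6
  F7 = 6 - -6 = 12
  F12 = -6 + 12 = 6
  B2 = 6 + 6 = 12
  B6 = MIN(6, -6) = -6
  F9 = -6 * 6 = -36
  G11 = ABS(12) = 12
  A10 = -36 * 12 = -432
  C3 = 6 + -432 = -426
  C9 = MAX(-432, -426) = -426
  H7 = -6 + -426 = -432
  G4 = MIN(-432, -426) = -432
  C6 = MAX(-36, -432) = -36
  G10 = MIN(-36, -432) = -432

After the edit, cleaning proceeds:
  E9: a read changed (A3 -6->6) — executes, giving 6 — identical to its old value.
  H11: a read changed (A3 -6->6) — executes, giving 6 — identical to its old value.
  F7: a read changed (A3 -6->6) — executes, giving 0.
  F12: a read changed (A3 -6->6; F7 12->0) — executes, giving 6 — identical to its old value.
  B2: dirty, but its reads are unchanged (H11 unchanged, F12 unchanged); cached 12 stands.
  B6: a read changed (A3 -6->6) — executes, giving 6.
  F9: a read changed (B6 -6->6) — executes, giving 36.
  G11: dirty, but its reads are unchanged (B2 unchanged); cached 12 stands.
  A10: a read changed (F9 -36->36) — executes, giving 432.
  C3: a read changed (A10 -432->432) — executes, giving 438.
  C9: a read changed (A10 -432->432; C3 -426->438) — executes, giving 438.
  H7: a read changed (B6 -6->6; C9 -426->438) — executes, giving 444.
  G4: a read changed (H7 -432->444; C9 -426->438) — executes, giving 438.
  C6: a read changed (F9 -36->36; G4 -432->438) — executes, giving 438.
  G10: a read changed (C6 -36->438; G4 -432->438) — executes, giving 438.

Note where the cutoff bites: B2 is checked, finds nothing changed, and keeps its cache.

Demanding G10 again yields 438.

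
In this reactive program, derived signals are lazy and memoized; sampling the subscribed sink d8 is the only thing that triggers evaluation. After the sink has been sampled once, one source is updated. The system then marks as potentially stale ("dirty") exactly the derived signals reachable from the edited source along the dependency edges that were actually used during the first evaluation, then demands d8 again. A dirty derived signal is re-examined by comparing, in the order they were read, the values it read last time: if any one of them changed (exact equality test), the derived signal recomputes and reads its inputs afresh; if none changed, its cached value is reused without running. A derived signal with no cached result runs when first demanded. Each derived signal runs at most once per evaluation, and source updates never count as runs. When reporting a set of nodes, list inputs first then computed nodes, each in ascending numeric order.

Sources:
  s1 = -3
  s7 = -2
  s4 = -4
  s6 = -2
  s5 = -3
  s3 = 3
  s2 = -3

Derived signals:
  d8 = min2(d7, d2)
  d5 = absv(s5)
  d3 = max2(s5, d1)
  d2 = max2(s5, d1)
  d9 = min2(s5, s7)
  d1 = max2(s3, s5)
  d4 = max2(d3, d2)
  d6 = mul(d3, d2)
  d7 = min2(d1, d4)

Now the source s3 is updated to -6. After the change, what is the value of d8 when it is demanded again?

Demanding d8 again yields -3.

First demand of the output computes:
  d1 = max2(3, -3) = 3
  d2 = max2(-3, 3) = 3
  d3 = max2(-3, 3) = 3
  d4 = max2(3, 3) = 3
  d7 = min2(3, 3) = 3
  d8 = min2(3, 3) = 3

After the edit, cleaning proceeds:
  d1: a read changed (s3 3->-6) — executes, giving -3.
  d2: a read changed (d1 3->-3) — executes, giving -3.
  d3: a read changed (d1 3->-3) — executes, giving -3.
  d4: a read changed (d3 3->-3; d2 3->-3) — executes, giving -3.
  d7: a read changed (d1 3->-3; d4 3->-3) — executes, giving -3.
  d8: a read changed (d7 3->-3; d2 3->-3) — executes, giving -3.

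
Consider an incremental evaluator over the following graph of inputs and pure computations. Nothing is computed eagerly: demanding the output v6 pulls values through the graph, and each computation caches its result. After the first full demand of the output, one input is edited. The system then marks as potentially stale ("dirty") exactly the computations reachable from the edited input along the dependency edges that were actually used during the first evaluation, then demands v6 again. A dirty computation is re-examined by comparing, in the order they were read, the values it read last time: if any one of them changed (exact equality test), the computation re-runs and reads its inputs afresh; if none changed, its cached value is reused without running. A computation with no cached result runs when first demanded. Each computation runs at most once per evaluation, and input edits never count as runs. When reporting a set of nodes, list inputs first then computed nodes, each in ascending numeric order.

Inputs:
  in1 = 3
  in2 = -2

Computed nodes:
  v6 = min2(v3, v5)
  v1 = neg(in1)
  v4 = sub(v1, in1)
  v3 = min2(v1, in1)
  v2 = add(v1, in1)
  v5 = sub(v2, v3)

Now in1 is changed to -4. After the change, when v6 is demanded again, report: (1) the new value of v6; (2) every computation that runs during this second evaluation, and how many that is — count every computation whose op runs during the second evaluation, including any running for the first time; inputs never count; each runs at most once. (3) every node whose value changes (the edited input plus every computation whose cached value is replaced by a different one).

v6 now evaluates to -4.
Run set: v1, v2, v3, v5, v6 (5 run).
Changed values: in1, v1, v3, v5, v6.

Initial pass — values computed on the first demand:
  v1 = neg(3) = -3
  v2 = add(-3, 3) = 0
  v3 = min2(-3, 3) = -3
  v5 = sub(0, -3) = 3
  v6 = min2(-3, 3) = -3

Second demand — change propagation:
  v1: re-runs because in1 3->-4; new result 4.
  v2: re-runs because v1 -3->4; in1 3->-4; new result 0 (unchanged).
  v3: re-runs because v1 -3->4; in1 3->-4; new result -4.
  v5: re-runs because v3 -3->-4; new result 4.
  v6: re-runs because v3 -3->-4; v5 3->4; new result -4.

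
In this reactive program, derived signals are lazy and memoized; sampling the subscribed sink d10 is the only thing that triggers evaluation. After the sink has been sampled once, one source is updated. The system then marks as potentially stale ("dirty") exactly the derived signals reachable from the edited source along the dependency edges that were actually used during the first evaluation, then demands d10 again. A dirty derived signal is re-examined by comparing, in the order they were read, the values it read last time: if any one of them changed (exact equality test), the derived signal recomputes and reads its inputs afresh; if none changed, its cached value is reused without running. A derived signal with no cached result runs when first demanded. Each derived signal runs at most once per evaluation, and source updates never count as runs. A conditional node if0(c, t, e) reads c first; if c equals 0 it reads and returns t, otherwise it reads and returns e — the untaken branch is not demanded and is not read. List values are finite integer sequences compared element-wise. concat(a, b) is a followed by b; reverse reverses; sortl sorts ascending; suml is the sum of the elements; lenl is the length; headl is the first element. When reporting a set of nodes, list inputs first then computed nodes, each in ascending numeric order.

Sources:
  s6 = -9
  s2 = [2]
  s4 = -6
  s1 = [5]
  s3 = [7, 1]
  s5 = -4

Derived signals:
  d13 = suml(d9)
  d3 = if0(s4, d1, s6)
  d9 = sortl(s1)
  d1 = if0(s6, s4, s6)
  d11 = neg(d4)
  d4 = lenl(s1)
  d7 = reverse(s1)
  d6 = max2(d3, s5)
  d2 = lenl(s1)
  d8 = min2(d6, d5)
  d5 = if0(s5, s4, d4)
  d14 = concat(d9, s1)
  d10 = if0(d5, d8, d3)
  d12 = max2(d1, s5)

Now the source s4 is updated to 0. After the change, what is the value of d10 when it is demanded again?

Demanding d10 again yields -9.
Note the branch switch — d1 had no cache and runs now for the first time.

First demand of the output computes:
  d3 = if0(s4=-6 -> else branch s6) = -9
  d4 = lenl([5]) = 1
  d5 = if0(s5=-4 -> else branch d4) = 1
  d10 = if0(d5=1 -> else branch d3) = -9

After the edit, cleaning proceeds:
  d1: had never run; runs now, result -9.
  d3: a read changed (s4 -6->0) — executes, giving -9 — identical to its old value.
  d10: dirty, but its reads are unchanged (d5 unchanged, d3 unchanged); cached -9 stands.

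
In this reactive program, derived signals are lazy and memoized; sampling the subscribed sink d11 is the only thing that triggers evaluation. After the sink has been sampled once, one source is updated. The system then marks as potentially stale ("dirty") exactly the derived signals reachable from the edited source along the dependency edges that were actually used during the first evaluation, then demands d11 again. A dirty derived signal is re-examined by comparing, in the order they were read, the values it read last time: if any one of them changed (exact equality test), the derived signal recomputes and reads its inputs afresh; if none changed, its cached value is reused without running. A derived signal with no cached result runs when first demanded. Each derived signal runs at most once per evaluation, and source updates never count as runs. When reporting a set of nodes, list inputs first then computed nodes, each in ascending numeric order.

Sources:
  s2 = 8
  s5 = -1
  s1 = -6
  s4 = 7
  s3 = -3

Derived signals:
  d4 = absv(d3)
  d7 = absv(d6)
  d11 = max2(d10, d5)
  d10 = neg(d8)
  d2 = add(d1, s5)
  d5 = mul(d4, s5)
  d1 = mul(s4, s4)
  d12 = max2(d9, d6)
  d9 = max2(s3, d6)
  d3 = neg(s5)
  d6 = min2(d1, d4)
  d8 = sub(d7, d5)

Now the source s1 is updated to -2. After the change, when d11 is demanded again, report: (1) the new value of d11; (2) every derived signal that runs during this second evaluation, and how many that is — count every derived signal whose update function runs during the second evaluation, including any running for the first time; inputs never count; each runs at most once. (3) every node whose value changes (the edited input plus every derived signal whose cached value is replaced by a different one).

Demanding d11 again yields -1.
0 derived signals run: none.
The nodes whose values change: s1.
Note the shortcut — nothing in the graph depends on s1 at all, so no recomputation happens.

First demand of the output computes:
  d1 = mul(7, 7) = 49
  d3 = neg(-1) = 1
  d4 = absv(1) = 1
  d5 = mul(1, -1) = -1
  d6 = min2(49, 1) = 1
  d7 = absv(1) = 1
  d8 = sub(1, -1) = 2
  d10 = neg(2) = -2
  d11 = max2(-2, -1) = -1

After the edit, cleaning proceeds:
  no node depends on s1 at all; the second demand re-runs nothing.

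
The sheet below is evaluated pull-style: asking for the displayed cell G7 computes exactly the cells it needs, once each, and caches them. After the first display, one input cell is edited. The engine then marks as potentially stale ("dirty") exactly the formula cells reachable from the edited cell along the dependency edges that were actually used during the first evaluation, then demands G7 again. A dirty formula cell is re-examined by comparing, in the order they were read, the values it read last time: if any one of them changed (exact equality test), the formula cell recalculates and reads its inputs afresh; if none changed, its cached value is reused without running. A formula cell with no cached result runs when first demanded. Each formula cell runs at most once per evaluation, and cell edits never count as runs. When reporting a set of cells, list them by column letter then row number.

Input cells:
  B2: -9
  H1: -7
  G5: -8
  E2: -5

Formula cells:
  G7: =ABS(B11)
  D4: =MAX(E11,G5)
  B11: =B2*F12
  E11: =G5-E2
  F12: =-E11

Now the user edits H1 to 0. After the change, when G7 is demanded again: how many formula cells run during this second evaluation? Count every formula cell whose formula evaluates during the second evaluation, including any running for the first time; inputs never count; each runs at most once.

First demand of the output computes:
  E11 = -8 - -5 = -3
  F12 = -(-3) = 3
  B11 = -9 * 3 = -27
  G7 = ABS(-27) = 27

After the edit, cleaning proceeds:
  no node depends on H1 at all; the second demand re-runs nothing.

Note the shortcut — nothing in the graph depends on H1 at all, so no recomputation happens.

0 formula cells run: none.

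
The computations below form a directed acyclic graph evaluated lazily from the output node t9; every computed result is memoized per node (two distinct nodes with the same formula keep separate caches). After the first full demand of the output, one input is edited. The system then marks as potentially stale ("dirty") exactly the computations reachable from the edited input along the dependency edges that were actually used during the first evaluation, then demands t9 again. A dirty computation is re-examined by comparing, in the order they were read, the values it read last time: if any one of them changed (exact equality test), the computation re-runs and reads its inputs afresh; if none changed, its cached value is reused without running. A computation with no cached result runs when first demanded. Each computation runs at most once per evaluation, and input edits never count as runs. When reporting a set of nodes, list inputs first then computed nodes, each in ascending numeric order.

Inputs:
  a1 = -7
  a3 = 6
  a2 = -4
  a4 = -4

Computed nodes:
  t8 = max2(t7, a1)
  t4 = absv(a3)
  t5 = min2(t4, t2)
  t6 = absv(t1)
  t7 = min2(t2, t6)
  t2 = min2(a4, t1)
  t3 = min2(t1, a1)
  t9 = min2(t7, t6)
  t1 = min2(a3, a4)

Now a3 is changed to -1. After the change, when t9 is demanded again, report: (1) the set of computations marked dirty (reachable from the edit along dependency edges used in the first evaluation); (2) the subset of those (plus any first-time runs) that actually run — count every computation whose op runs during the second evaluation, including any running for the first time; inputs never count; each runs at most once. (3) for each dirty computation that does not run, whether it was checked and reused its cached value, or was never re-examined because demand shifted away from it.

The edit dirties: t1, t2, t6, t7, t9.
1 computations run: t1.
Cache hits after checking: t2, t6, t7, t9.
Note the absorption at t1: it re-runs yet its value is the same, leaving the output's value untouched.

First demand of the output computes:
  t1 = min2(6, -4) = -4
  t2 = min2(-4, -4) = -4
  t6 = absv(-4) = 4
  t7 = min2(-4, 4) = -4
  t9 = min2(-4, 4) = -4

After the edit, cleaning proceeds:
  t1: a read changed (a3 6->-1) — executes, giving -4 — identical to its old value.
  t2: dirty, but its reads are unchanged (a4 unchanged, t1 unchanged); cached -4 stands.
  t6: dirty, but its reads are unchanged (t1 unchanged); cached 4 stands.
  t7: dirty, but its reads are unchanged (t2 unchanged, t6 unchanged); cached -4 stands.
  t9: dirty, but its reads are unchanged (t7 unchanged, t6 unchanged); cached -4 stands.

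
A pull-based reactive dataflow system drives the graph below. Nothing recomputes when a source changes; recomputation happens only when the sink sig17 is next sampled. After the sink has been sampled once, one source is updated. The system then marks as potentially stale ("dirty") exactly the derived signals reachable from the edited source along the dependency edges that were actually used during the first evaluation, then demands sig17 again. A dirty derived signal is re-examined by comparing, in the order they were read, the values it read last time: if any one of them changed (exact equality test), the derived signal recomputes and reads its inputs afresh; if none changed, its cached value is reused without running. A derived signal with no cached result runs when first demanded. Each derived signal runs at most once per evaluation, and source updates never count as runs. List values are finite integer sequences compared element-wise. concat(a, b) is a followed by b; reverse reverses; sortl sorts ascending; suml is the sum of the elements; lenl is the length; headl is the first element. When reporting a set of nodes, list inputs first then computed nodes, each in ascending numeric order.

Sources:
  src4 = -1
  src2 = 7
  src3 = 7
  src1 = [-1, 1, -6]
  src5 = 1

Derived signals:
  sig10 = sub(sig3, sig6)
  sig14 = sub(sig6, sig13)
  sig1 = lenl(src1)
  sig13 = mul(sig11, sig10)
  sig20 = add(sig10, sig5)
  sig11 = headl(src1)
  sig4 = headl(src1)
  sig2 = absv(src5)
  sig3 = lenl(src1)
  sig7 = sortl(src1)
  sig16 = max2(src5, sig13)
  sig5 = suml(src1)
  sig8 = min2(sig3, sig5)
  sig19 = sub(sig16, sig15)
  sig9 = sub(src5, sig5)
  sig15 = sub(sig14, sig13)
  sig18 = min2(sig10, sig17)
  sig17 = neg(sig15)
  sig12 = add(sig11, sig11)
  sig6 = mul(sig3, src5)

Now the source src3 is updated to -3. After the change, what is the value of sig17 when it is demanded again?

New value of sig17: -3.
Key observation: src3 is never demanded by the output, so the edit triggers no recomputation at all.

First evaluation (everything demanded from the output):
  sig3 = lenl([-1, 1, -6]) = 3
  sig6 = mul(3, 1) = 3
  sig10 = sub(3, 3) = 0
  sig11 = headl([-1, 1, -6]) = -1
  sig13 = mul(-1, 0) = 0
  sig14 = sub(3, 0) = 3
  sig15 = sub(3, 0) = 3
  sig17 = neg(3) = -3

Propagation after the edit:
  src3 feeds no computation that the output demands — nothing is marked dirty and nothing runs.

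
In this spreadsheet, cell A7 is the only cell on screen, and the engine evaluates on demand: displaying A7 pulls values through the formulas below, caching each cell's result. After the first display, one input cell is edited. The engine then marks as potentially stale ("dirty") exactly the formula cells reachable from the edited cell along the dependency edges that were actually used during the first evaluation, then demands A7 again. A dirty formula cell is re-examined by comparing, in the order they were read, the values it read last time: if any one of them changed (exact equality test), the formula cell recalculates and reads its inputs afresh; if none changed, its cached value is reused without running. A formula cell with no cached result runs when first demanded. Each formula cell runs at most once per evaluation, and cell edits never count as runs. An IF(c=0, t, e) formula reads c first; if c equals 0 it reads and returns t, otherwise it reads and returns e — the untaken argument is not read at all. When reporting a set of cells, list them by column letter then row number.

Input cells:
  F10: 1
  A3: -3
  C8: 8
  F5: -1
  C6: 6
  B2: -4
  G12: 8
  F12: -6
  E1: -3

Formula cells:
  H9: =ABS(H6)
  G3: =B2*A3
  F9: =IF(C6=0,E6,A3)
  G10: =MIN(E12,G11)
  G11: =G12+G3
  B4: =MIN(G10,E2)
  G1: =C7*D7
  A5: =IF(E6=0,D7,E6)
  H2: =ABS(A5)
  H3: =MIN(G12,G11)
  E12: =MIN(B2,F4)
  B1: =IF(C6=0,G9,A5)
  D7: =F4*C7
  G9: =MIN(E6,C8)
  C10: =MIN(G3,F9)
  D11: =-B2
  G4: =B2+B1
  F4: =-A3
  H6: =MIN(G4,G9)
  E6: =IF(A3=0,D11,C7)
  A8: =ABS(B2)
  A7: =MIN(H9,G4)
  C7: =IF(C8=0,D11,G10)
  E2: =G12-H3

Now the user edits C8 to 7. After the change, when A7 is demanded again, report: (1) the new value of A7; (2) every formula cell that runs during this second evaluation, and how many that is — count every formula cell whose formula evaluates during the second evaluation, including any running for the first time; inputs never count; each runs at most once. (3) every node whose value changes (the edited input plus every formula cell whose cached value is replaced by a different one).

A7 now evaluates to -8.
Run set: C7, G9 (2 run).
Changed values: C8.
The important point: at E6 every value read last time is unchanged, so the dirty flag clears without a run.

Initial pass — values computed on the first demand:
  F4 = -(-3) = 3
  E12 = MIN(-4, 3) = -4
  G3 = -4 * -3 = 12
  G11 = 8 + 12 = 20
  G10 = MIN(-4, 20) = -4
  C7 = IF(C8=0: C8=8 -> else branch G10) = -4
  E6 = IF(A3=0: A3=-3 -> else branch C7) = -4
  A5 = IF(E6=0: E6=-4 -> else branch E6) = -4
  G9 = MIN(-4, 8) = -4
  B1 = IF(C6=0: C6=6 -> else branch A5) = -4
  G4 = -4 + -4 = -8
  H6 = MIN(-8, -4) = -8
  H9 = ABS(-8) = 8
  A7 = MIN(8, -8) = -8

Second demand — change propagation:
  C7: re-runs because C8 8->7; new result -4 (unchanged).
  E6: re-examined; everything it read last time is the same (A3 unchanged, C7 unchanged) — cache -4 kept, no run.
  A5: re-examined; everything it read last time is the same (E6 unchanged, E6 unchanged) — cache -4 kept, no run.
  G9: re-runs because C8 8->7; new result -4 (unchanged).
  B1: re-examined; everything it read last time is the same (C6 unchanged, A5 unchanged) — cache -4 kept, no run.
  G4: re-examined; everything it read last time is the same (B2 unchanged, B1 unchanged) — cache -8 kept, no run.
  H6: re-examined; everything it read last time is the same (G4 unchanged, G9 unchanged) — cache -8 kept, no run.
  H9: re-examined; everything it read last time is the same (H6 unchanged) — cache 8 kept, no run.
  A7: re-examined; everything it read last time is the same (H9 unchanged, G4 unchanged) — cache -8 kept, no run.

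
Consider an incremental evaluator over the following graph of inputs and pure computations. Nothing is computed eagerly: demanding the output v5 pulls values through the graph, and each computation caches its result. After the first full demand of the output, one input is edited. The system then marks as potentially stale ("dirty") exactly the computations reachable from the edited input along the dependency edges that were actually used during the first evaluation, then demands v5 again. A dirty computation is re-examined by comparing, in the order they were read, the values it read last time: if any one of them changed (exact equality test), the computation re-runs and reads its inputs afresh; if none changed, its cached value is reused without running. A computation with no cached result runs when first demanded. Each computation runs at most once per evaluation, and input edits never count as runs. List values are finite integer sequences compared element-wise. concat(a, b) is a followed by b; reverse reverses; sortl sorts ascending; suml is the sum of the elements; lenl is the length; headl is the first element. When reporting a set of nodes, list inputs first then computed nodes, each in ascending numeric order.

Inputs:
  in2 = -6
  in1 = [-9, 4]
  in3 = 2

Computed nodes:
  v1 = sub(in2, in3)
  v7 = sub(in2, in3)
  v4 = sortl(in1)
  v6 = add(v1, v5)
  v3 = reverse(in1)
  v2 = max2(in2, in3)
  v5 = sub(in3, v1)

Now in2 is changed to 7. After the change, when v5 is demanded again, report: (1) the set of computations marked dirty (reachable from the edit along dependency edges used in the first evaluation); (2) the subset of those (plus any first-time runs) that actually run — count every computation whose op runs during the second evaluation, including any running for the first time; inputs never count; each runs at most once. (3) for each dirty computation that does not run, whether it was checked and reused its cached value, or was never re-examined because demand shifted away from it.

Initial pass — values computed on the first demand:
  v1 = sub(-6, 2) = -8
  v5 = sub(2, -8) = 10

Second demand — change propagation:
  v1: re-runs because in2 -6->7; new result 5.
  v5: re-runs because v1 -8->5; new result -3.

Dirty set: v1, v5.
Run set: v1, v5 (2 run).
All dirty computations ended up running.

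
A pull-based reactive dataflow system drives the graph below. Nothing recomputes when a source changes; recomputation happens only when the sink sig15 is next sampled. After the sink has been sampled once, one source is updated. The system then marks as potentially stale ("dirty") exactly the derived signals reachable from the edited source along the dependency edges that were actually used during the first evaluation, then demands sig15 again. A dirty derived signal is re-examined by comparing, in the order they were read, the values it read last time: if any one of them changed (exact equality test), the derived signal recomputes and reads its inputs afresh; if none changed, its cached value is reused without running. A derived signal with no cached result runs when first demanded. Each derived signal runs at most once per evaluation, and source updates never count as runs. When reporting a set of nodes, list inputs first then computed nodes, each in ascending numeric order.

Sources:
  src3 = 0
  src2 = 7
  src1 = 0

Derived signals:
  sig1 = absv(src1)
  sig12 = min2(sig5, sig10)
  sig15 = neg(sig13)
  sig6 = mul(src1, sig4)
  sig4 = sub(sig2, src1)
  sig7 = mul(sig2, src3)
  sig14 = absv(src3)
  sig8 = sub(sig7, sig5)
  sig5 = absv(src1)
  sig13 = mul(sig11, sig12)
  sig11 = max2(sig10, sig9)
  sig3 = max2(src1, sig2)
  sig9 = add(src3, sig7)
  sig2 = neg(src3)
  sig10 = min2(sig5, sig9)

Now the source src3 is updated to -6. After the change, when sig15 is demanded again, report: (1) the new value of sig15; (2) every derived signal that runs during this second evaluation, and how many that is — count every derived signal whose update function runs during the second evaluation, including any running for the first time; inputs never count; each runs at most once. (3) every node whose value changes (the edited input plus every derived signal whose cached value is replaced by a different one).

First evaluation (everything demanded from the output):
  sig2 = neg(0) = 0
  sig5 = absv(0) = 0
  sig7 = mul(0, 0) = 0
  sig9 = add(0, 0) = 0
  sig10 = min2(0, 0) = 0
  sig11 = max2(0, 0) = 0
  sig12 = min2(0, 0) = 0
  sig13 = mul(0, 0) = 0
  sig15 = neg(0) = 0

Propagation after the edit:
  sig2: runs — src3 0->-6; result 6.
  sig7: runs — sig2 0->6; src3 0->-6; result -36.
  sig9: runs — src3 0->-6; sig7 0->-36; result -42.
  sig10: runs — sig9 0->-42; result -42.
  sig11: runs — sig10 0->-42; sig9 0->-42; result -42.
  sig12: runs — sig10 0->-42; result -42.
  sig13: runs — sig11 0->-42; sig12 0->-42; result 1764.
  sig15: runs — sig13 0->1764; result -1764.

New value of sig15: -1764.
Derived signals that run: sig2, sig7, sig9, sig10, sig11, sig12, sig13, sig15 — 8 in total.
Values that change: src3, sig2, sig7, sig9, sig10, sig11, sig12, sig13, sig15.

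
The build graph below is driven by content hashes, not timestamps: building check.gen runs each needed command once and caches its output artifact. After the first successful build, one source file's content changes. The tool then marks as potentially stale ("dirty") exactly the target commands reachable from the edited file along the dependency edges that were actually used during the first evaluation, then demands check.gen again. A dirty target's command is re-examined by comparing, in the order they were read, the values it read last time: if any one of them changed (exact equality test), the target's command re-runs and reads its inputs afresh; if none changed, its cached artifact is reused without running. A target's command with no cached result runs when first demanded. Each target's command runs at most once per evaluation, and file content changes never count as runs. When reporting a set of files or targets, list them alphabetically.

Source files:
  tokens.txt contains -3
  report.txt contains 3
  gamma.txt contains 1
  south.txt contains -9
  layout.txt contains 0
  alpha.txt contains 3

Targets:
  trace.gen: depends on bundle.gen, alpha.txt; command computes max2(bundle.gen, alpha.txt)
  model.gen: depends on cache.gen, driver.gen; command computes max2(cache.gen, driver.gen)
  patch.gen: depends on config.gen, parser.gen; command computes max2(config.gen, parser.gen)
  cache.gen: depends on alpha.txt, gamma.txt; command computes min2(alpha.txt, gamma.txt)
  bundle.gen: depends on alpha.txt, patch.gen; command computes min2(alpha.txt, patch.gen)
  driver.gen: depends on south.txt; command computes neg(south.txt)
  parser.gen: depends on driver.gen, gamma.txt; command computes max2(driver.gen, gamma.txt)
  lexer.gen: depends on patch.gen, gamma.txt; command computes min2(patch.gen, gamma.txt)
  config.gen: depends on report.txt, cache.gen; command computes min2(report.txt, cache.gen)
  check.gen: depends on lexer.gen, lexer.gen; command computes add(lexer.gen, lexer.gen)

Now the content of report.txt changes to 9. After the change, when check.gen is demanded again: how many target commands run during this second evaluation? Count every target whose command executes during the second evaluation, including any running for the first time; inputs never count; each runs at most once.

Run set: config.gen (1 run).
The important point: config.gen recomputes to an identical value, and the output ends up unchanged.

Initial pass — values computed on the first demand:
  cache.gen = min2(3, 1) = 1
  config.gen = min2(3, 1) = 1
  driver.gen = neg(-9) = 9
  parser.gen = max2(9, 1) = 9
  patch.gen = max2(1, 9) = 9
  lexer.gen = min2(9, 1) = 1
  check.gen = add(1, 1) = 2

Second demand — change propagation:
  config.gen: re-runs because report.txt 3->9; new result 1 (unchanged).
  patch.gen: re-examined; everything it read last time is the same (config.gen unchanged, parser.gen unchanged) — cache 9 kept, no run.
  lexer.gen: re-examined; everything it read last time is the same (patch.gen unchanged, gamma.txt unchanged) — cache 1 kept, no run.
  check.gen: re-examined; everything it read last time is the same (lexer.gen unchanged, lexer.gen unchanged) — cache 2 kept, no run.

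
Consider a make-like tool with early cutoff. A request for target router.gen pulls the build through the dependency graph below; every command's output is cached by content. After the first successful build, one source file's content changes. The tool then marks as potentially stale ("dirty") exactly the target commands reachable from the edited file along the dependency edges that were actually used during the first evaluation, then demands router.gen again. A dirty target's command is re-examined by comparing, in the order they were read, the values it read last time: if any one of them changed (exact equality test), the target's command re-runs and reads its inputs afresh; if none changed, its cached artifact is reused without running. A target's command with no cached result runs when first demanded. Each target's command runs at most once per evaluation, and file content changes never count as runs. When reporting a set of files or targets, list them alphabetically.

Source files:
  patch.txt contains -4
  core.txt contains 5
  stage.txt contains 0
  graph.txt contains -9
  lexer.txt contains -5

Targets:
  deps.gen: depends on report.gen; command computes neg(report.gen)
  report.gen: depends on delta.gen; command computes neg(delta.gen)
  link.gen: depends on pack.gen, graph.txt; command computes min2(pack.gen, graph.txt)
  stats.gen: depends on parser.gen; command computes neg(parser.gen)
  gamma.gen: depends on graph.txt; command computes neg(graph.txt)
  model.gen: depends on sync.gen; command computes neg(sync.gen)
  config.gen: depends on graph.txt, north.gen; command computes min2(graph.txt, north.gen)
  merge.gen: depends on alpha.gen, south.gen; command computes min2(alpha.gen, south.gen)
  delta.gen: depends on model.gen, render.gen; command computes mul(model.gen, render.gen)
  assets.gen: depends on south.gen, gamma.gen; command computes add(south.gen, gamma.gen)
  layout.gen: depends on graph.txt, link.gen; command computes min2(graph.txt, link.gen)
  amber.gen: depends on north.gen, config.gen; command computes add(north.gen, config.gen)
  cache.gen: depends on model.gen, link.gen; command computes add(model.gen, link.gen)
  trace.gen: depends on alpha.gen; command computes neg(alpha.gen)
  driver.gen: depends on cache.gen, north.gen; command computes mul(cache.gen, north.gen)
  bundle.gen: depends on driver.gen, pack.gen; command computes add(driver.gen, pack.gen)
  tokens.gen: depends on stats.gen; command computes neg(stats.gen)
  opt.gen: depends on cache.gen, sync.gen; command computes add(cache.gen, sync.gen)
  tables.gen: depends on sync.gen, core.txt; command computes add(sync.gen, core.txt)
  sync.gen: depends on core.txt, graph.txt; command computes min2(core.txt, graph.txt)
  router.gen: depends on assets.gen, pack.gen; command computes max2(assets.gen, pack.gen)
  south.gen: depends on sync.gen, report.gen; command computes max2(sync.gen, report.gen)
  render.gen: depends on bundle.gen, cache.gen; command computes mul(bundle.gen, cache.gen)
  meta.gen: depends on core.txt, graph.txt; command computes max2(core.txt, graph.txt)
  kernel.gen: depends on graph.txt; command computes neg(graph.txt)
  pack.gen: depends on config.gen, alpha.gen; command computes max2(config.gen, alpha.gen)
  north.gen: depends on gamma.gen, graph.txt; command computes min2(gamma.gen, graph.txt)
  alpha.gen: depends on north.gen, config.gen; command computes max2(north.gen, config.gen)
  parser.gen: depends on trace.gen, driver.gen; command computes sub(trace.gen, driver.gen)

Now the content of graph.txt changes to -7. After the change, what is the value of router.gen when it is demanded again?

First demand of the output computes:
  gamma.gen = neg(-9) = 9
  north.gen = min2(9, -9) = -9
  config.gen = min2(-9, -9) = -9
  alpha.gen = max2(-9, -9) = -9
  pack.gen = max2(-9, -9) = -9
  link.gen = min2(-9, -9) = -9
  sync.gen = min2(5, -9) = -9
  model.gen = neg(-9) = 9
  cache.gen = add(9, -9) = 0
  driver.gen = mul(0, -9) = 0
  bundle.gen = add(0, -9) = -9
  render.gen = mul(-9, 0) = 0
  delta.gen = mul(9, 0) = 0
  report.gen = neg(0) = 0
  south.gen = max2(-9, 0) = 0
  assets.gen = add(0, 9) = 9
  router.gen = max2(9, -9) = 9

After the edit, cleaning proceeds:
  gamma.gen: a read changed (graph.txt -9->-7) — executes, giving 7.
  north.gen: a read changed (gamma.gen 9->7; graph.txt -9->-7) — executes, giving -7.
  config.gen: a read changed (graph.txt -9->-7; north.gen -9->-7) — executes, giving -7.
  alpha.gen: a read changed (north.gen -9->-7; config.gen -9->-7) — executes, giving -7.
  pack.gen: a read changed (config.gen -9->-7; alpha.gen -9->-7) — executes, giving -7.
  link.gen: a read changed (pack.gen -9->-7; graph.txt -9->-7) — executes, giving -7.
  sync.gen: a read changed (graph.txt -9->-7) — executes, giving -7.
  model.gen: a read changed (sync.gen -9->-7) — executes, giving 7.
  cache.gen: a read changed (model.gen 9->7; link.gen -9->-7) — executes, giving 0 — identical to its old value.
  driver.gen: a read changed (north.gen -9->-7) — executes, giving 0 — identical to its old value.
  bundle.gen: a read changed (pack.gen -9->-7) — executes, giving -7.
  render.gen: a read changed (bundle.gen -9->-7) — executes, giving 0 — identical to its old value.
  delta.gen: a read changed (model.gen 9->7) — executes, giving 0 — identical to its old value.
  report.gen: dirty, but its reads are unchanged (delta.gen unchanged); cached 0 stands.
  south.gen: a read changed (sync.gen -9->-7) — executes, giving 0 — identical to its old value.
  assets.gen: a read changed (gamma.gen 9->7) — executes, giving 7.
  router.gen: a read changed (assets.gen 9->7; pack.gen -9->-7) — executes, giving 7.

Note where the cutoff bites: report.gen is checked, finds nothing changed, and keeps its cache.

Demanding router.gen again yields 7.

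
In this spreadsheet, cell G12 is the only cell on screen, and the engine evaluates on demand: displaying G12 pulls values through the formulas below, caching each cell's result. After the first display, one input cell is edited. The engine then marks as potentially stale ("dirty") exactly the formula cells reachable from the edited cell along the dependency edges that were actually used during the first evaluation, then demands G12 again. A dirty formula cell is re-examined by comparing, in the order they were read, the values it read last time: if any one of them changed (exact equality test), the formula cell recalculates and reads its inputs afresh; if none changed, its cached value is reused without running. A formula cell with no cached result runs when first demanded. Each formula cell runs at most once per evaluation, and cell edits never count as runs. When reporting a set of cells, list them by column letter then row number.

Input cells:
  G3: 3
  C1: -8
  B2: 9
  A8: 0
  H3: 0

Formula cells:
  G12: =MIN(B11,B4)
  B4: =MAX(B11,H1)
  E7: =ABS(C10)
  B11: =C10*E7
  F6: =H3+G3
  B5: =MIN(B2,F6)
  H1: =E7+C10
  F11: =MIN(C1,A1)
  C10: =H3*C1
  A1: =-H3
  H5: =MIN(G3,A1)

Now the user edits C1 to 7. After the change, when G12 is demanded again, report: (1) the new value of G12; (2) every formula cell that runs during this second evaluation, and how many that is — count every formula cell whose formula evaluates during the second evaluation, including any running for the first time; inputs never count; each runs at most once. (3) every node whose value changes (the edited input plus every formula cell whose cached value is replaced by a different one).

G12 now evaluates to 0.
Run set: C10 (1 run).
Changed values: C1.
The important point: C10 recomputes to an identical value, and the output ends up unchanged.

Initial pass — values computed on the first demand:
  C10 = 0 * -8 = 0
  E7 = ABS(0) = 0
  B11 = 0 * 0 = 0
  H1 = 0 + 0 = 0
  B4 = MAX(0, 0) = 0
  G12 = MIN(0, 0) = 0

Second demand — change propagation:
  C10: re-runs because C1 -8->7; new result 0 (unchanged).
  E7: re-examined; everything it read last time is the same (C10 unchanged) — cache 0 kept, no run.
  B11: re-examined; everything it read last time is the same (C10 unchanged, E7 unchanged) — cache 0 kept, no run.
  H1: re-examined; everything it read last time is the same (E7 unchanged, C10 unchanged) — cache 0 kept, no run.
  B4: re-examined; everything it read last time is the same (B11 unchanged, H1 unchanged) — cache 0 kept, no run.
  G12: re-examined; everything it read last time is the same (B11 unchanged, B4 unchanged) — cache 0 kept, no run.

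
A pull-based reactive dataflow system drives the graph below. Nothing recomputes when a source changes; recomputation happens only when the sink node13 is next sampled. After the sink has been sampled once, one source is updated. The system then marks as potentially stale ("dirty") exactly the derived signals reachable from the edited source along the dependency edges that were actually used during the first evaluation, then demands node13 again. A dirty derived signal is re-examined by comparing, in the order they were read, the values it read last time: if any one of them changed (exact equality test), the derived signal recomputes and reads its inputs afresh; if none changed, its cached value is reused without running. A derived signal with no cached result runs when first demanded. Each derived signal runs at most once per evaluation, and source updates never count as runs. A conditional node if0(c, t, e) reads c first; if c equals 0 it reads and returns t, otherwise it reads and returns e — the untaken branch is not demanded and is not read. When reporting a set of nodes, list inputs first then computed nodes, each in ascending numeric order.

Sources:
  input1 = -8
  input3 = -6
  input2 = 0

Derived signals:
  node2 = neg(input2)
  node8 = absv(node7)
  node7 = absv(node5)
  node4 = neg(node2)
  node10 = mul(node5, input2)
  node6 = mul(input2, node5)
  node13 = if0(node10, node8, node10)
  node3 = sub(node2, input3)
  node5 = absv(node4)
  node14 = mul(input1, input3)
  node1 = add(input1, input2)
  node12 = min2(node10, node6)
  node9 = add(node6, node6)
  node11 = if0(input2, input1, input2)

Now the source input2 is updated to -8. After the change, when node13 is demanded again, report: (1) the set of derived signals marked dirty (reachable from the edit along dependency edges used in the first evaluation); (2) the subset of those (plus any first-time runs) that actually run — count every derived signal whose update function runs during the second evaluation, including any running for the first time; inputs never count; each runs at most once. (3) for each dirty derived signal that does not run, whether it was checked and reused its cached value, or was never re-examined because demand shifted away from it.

First evaluation (everything demanded from the output):
  node2 = neg(0) = 0
  node4 = neg(0) = 0
  node5 = absv(0) = 0
  node7 = absv(0) = 0
  node8 = absv(0) = 0
  node10 = mul(0, 0) = 0
  node13 = if0(node10=0 -> then branch node8) = 0

Propagation after the edit:
  node2: runs — input2 0->-8; result 8.
  node4: runs — node2 0->8; result -8.
  node5: runs — node4 0->-8; result 8.
  node7: marked dirty but never re-examined — demand shifted away from it.
  node8: marked dirty but never re-examined — demand shifted away from it.
  node10: runs — node5 0->8; input2 0->-8; result -64.
  node13: runs — node10 0->-64; result -64.

Key observation: a condition flipped, so demand moved to the other branch — node7, node8 are never re-examined.

Marked dirty: node2, node4, node5, node7, node8, node10, node13.
Derived signals that run: node2, node4, node5, node10, node13 — 5 in total.
Never re-examined (demand shifted away): node7, node8.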